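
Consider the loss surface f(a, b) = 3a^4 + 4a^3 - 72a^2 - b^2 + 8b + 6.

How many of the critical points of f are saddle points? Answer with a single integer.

f separates as a function of a plus a function of b, so ∇f=0 decouples.
∂f/∂a = 12a(a - 3)(a + 4) = 0 at a ∈ {-4, 0, 3}; ∂f/∂b = -2(b - 4) = 0 at b ∈ {4}.
The Hessian is diagonal: diag(f_aa, f_bb). Second derivatives: f_aa(-4)=336, f_aa(0)=-144, f_aa(3)=252; f_bb(4)=-2.
Saddle points occur where the two diagonal entries have opposite signs: (-4, 4), (3, 4). Count: 2.

2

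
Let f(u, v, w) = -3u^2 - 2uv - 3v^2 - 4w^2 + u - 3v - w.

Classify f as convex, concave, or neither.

concave

f is quadratic, so its Hessian is the constant matrix H = [[-6, -2, 0], [-2, -6, 0], [0, 0, -8]].
Leading principal minors: -6, 32, -256.
Signs alternate −, +, − ⇒ H ≺ 0 ⇒ concave.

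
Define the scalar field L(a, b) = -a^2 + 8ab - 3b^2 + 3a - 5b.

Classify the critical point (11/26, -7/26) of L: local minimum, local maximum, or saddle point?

The Hessian of L is constant: H = [[-2, 8], [8, -6]].
det(H) = (-2)·(-6) − 8² = -52.
Since det(H) < 0, H is indefinite and the critical point is a saddle point.

saddle point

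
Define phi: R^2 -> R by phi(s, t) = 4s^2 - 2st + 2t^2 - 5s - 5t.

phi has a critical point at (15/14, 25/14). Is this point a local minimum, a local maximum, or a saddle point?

The Hessian of phi is constant: H = [[8, -2], [-2, 4]].
det(H) = 8·4 − (-2)² = 28.
det(H) > 0 and tr(H) = 12 > 0, so H is positive definite and the point is a local minimum.

local minimum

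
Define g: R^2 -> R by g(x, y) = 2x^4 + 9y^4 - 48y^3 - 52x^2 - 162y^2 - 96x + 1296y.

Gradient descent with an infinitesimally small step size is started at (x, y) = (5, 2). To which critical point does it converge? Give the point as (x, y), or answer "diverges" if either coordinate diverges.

(4, -3)

g is separable, so gradient descent decouples: x follows -∂g/∂x, y follows -∂g/∂y.
∂g/∂x = 8(x - 4)(x + 1)(x + 3); at x=5 this is 384, so x decreases.
∂g/∂y = 36(y - 4)(y - 3)(y + 3); at y=2 this is 360, so y decreases.
x converges to its nearest critical value 4 (a local min of the x-part); y converges to -3. The iterate converges to (4, -3).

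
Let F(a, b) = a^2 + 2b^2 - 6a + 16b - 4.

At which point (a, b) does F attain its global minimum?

F(a,b) separates as P(a) + Q(b) − 4, so its minimum is min P + min Q − 4.
P'(a) = 2a - 6 vanishes at a ∈ {3}; Q'(b) = 4b + 16 vanishes at b ∈ {-4}.
Local minima of P (where P''>0): P(3)=-9. Local minima of Q: Q(-4)=-32.
So the global minimum of F is P(3) + Q(-4) − 4 = -9 − 32 − 4 = -45, attained at (3, -4).

(3, -4)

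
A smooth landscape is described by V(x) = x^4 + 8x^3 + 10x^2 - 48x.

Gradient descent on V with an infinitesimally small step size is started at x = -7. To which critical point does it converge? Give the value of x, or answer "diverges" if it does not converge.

-4

V'(x) = 4(x - 1)(x + 3)(x + 4), so V'(-7) = -384.
Gradient descent moves in the -V' direction, i.e. x is increasing.
The nearest critical point in that direction is x = -4, where V'' = 20 > 0 (a local minimum). The iterate converges there.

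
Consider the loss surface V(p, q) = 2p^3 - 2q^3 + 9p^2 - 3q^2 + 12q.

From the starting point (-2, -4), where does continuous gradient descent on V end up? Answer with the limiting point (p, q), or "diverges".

V is separable, so gradient descent decouples: p follows -∂V/∂p, q follows -∂V/∂q.
∂V/∂p = 6p(p + 3); at p=-2 this is -12, so p increases.
∂V/∂q = -6(q - 1)(q + 2); at q=-4 this is -60, so q increases.
p converges to its nearest critical value 0 (a local min of the p-part); q converges to -2. The iterate converges to (0, -2).

(0, -2)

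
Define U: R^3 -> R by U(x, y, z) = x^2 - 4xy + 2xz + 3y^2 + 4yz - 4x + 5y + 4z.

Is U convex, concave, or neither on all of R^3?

U is quadratic, so its Hessian is the constant matrix H = [[2, -4, 2], [-4, 6, 4], [2, 4, 0]].
Leading principal minors: 2, -4, -120.
Neither pattern holds ⇒ H is indefinite ⇒ neither convex nor concave.

neither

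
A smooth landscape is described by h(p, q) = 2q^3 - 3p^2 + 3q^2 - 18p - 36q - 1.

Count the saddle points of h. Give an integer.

1

h separates as a function of p plus a function of q, so ∇h=0 decouples.
∂h/∂p = -6(p + 3) = 0 at p ∈ {-3}; ∂h/∂q = 6(q - 2)(q + 3) = 0 at q ∈ {-3, 2}.
The Hessian is diagonal: diag(h_pp, h_qq). Second derivatives: h_pp(-3)=-6; h_qq(-3)=-30, h_qq(2)=30.
Saddle points occur where the two diagonal entries have opposite signs: (-3, 2). Count: 1.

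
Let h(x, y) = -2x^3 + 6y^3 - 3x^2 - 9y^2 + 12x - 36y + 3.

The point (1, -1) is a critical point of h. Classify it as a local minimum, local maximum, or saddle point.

The mixed partial ∂²h/∂x∂y is 0, so the Hessian at any point is diag(h_xx, h_yy) = diag(-6(2x + 1), 18(2y - 1)).
At (1, -1): H = diag(-18, -54).
Both eigenvalues are negative, so H is negative definite: a local maximum.

local maximum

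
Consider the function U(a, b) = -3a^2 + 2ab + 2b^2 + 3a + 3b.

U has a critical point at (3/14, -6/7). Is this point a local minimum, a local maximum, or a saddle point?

saddle point

The Hessian of U is constant: H = [[-6, 2], [2, 4]].
det(H) = (-6)·4 − 2² = -28.
Since det(H) < 0, H is indefinite and the critical point is a saddle point.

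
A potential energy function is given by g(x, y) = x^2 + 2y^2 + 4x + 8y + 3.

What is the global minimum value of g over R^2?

-9

g(x,y) separates as P(x) + Q(y) + 3, so its minimum is min P + min Q + 3.
P'(x) = 2x + 4 vanishes at x ∈ {-2}; Q'(y) = 4y + 8 vanishes at y ∈ {-2}.
Local minima of P (where P''>0): P(-2)=-4. Local minima of Q: Q(-2)=-8.
So the global minimum of g is P(-2) + Q(-2) + 3 = -4 − 8 + 3 = -9, attained at (-2, -2).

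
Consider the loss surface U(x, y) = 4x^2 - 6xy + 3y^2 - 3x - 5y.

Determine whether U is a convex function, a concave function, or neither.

U is quadratic, so its Hessian is the constant matrix H = [[8, -6], [-6, 6]].
det(H) = 12, tr(H) = 14.
det(H) > 0 and tr(H) > 0, so H is positive definite everywhere: convex.

convex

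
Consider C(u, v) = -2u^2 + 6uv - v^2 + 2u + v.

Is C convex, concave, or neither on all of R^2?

C is quadratic, so its Hessian is the constant matrix H = [[-4, 6], [6, -2]].
det(H) = -28, tr(H) = -6.
det(H) < 0, so H is indefinite: neither convex nor concave.

neither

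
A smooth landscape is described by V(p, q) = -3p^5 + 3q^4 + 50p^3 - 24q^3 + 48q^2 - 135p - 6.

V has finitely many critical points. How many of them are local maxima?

V separates as a function of p plus a function of q, so ∇V=0 decouples.
∂V/∂p = -15(p - 3)(p - 1)(p + 1)(p + 3) = 0 at p ∈ {-3, -1, 1, 3}; ∂V/∂q = 12q(q - 4)(q - 2) = 0 at q ∈ {0, 2, 4}.
The Hessian is diagonal: diag(V_pp, V_qq). Second derivatives: V_pp(-3)=720, V_pp(-1)=-240, V_pp(1)=240, V_pp(3)=-720; V_qq(0)=96, V_qq(2)=-48, V_qq(4)=96.
Local maxima occur where both diagonal entries negative: (-1, 2), (3, 2). Count: 2.

2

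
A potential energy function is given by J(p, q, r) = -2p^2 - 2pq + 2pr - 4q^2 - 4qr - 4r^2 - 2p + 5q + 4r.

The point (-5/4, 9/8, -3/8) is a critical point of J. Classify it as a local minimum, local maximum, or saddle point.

local maximum

The Hessian is constant: H = [[-4, -2, 2], [-2, -8, -4], [2, -4, -8]].
Leading principal minors: Δ₁ = -4, Δ₂ = 28, Δ₃ = -96.
The minors alternate sign starting negative (−, +, −), so H is negative definite: a local maximum.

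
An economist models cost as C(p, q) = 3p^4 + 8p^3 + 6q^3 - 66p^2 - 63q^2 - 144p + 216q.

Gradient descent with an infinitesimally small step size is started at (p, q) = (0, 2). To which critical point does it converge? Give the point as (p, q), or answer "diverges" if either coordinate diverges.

diverges

C is separable, so gradient descent decouples: p follows -∂C/∂p, q follows -∂C/∂q.
∂C/∂p = 12(p - 3)(p + 1)(p + 4); at p=0 this is -144, so p increases.
∂C/∂q = 18(q - 4)(q - 3); at q=2 this is 36, so q decreases.
The q-coordinate has no critical point in that direction and runs off to infinity.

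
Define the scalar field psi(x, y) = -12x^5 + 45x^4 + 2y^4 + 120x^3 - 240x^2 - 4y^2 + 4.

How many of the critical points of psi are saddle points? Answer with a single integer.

psi separates as a function of x plus a function of y, so ∇psi=0 decouples.
∂psi/∂x = -60x(x - 4)(x - 1)(x + 2) = 0 at x ∈ {-2, 0, 1, 4}; ∂psi/∂y = 8y(y - 1)(y + 1) = 0 at y ∈ {-1, 0, 1}.
The Hessian is diagonal: diag(psi_xx, psi_yy). Second derivatives: psi_xx(-2)=2160, psi_xx(0)=-480, psi_xx(1)=540, psi_xx(4)=-4320; psi_yy(-1)=16, psi_yy(0)=-8, psi_yy(1)=16.
Saddle points occur where the two diagonal entries have opposite signs: (-2, 0), (0, -1), (0, 1), (1, 0), (4, -1), (4, 1). Count: 6.

6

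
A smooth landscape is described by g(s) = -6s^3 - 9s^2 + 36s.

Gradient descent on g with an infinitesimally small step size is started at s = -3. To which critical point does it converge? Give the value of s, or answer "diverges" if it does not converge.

-2

g'(s) = -18(s - 1)(s + 2), so g'(-3) = -72.
Gradient descent moves in the -g' direction, i.e. s is increasing.
The nearest critical point in that direction is s = -2, where g'' = 54 > 0 (a local minimum). The iterate converges there.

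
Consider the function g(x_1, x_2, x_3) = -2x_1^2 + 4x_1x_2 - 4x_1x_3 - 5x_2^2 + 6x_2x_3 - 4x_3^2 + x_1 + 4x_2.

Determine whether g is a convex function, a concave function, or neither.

concave

g is quadratic, so its Hessian is the constant matrix H = [[-4, 4, -4], [4, -10, 6], [-4, 6, -8]].
Leading principal minors: -4, 24, -80.
Signs alternate −, +, − ⇒ H ≺ 0 ⇒ concave.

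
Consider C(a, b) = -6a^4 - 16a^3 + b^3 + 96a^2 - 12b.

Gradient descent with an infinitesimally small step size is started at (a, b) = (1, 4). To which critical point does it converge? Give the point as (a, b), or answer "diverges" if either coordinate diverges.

C is separable, so gradient descent decouples: a follows -∂C/∂a, b follows -∂C/∂b.
∂C/∂a = -24a(a - 2)(a + 4); at a=1 this is 120, so a decreases.
∂C/∂b = 3(b - 2)(b + 2); at b=4 this is 36, so b decreases.
a converges to its nearest critical value 0 (a local min of the a-part); b converges to 2. The iterate converges to (0, 2).

(0, 2)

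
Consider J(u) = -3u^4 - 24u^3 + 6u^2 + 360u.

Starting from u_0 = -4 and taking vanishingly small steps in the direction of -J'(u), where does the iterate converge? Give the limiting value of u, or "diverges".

J'(u) = -12(u - 2)(u + 3)(u + 5), so J'(-4) = -72.
Gradient descent moves in the -J' direction, i.e. u is increasing.
The nearest critical point in that direction is u = -3, where J'' = 120 > 0 (a local minimum). The iterate converges there.

-3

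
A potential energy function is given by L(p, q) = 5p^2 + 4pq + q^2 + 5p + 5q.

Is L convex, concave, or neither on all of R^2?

convex

L is quadratic, so its Hessian is the constant matrix H = [[10, 4], [4, 2]].
det(H) = 4, tr(H) = 12.
det(H) > 0 and tr(H) > 0, so H is positive definite everywhere: convex.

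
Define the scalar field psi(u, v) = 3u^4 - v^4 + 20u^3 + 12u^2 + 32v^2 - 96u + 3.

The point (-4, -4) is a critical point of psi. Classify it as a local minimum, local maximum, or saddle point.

saddle point

The mixed partial ∂²psi/∂u∂v is 0, so the Hessian at any point is diag(psi_uu, psi_vv) = diag(12(3u^2 + 10u + 2), 4(-3v^2 + 16)).
At (-4, -4): H = diag(120, -128).
The eigenvalues have opposite signs, so H is indefinite: a saddle point.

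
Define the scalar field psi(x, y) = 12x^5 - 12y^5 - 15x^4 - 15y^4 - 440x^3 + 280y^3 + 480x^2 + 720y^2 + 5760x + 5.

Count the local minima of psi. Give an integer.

psi separates as a function of x plus a function of y, so ∇psi=0 decouples.
∂psi/∂x = 60(x - 4)(x - 3)(x + 2)(x + 4) = 0 at x ∈ {-4, -2, 3, 4}; ∂psi/∂y = -60y(y - 4)(y + 2)(y + 3) = 0 at y ∈ {-3, -2, 0, 4}.
The Hessian is diagonal: diag(psi_xx, psi_yy). Second derivatives: psi_xx(-4)=-6720, psi_xx(-2)=3600, psi_xx(3)=-2100, psi_xx(4)=2880; psi_yy(-3)=1260, psi_yy(-2)=-720, psi_yy(0)=1440, psi_yy(4)=-10080.
Local minima occur where both diagonal entries positive: (-2, -3), (-2, 0), (4, -3), (4, 0). Count: 4.

4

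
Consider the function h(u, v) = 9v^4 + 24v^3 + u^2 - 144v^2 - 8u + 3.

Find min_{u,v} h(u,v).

h(u,v) separates as P(u) + Q(v) + 3, so its minimum is min P + min Q + 3.
P'(u) = 2u - 8 vanishes at u ∈ {4}; Q'(v) = 36v(v - 2)(v + 4) vanishes at v ∈ {-4, 0, 2}.
Local minima of P (where P''>0): P(4)=-16. Local minima of Q: Q(-4)=-1536, Q(2)=-240.
So the global minimum of h is P(4) + Q(-4) + 3 = -16 − 1536 + 3 = -1549, attained at (4, -4).

-1549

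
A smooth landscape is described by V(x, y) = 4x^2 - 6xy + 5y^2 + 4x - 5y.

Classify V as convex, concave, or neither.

convex

V is quadratic, so its Hessian is the constant matrix H = [[8, -6], [-6, 10]].
det(H) = 44, tr(H) = 18.
det(H) > 0 and tr(H) > 0, so H is positive definite everywhere: convex.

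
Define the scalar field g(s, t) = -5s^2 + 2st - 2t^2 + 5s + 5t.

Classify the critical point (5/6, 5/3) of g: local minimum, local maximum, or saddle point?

The Hessian of g is constant: H = [[-10, 2], [2, -4]].
det(H) = (-10)·(-4) − 2² = 36.
det(H) > 0 and tr(H) = -14 < 0, so H is negative definite and the point is a local maximum.

local maximum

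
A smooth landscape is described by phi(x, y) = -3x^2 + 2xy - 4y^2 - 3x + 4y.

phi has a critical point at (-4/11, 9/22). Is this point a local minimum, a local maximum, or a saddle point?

The Hessian of phi is constant: H = [[-6, 2], [2, -8]].
det(H) = (-6)·(-8) − 2² = 44.
det(H) > 0 and tr(H) = -14 < 0, so H is negative definite and the point is a local maximum.

local maximum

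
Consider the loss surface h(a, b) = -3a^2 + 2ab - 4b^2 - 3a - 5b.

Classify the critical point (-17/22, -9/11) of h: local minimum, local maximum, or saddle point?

local maximum

The Hessian of h is constant: H = [[-6, 2], [2, -8]].
det(H) = (-6)·(-8) − 2² = 44.
det(H) > 0 and tr(H) = -14 < 0, so H is negative definite and the point is a local maximum.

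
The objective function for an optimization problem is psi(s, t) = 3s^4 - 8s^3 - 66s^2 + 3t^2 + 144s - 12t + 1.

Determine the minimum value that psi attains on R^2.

-578

psi(s,t) separates as P(s) + Q(t) + 1, so its minimum is min P + min Q + 1.
P'(s) = 12(s - 4)(s - 1)(s + 3) vanishes at s ∈ {-3, 1, 4}; Q'(t) = 6(t - 2) vanishes at t ∈ {2}.
Local minima of P (where P''>0): P(-3)=-567, P(4)=-224. Local minima of Q: Q(2)=-12.
So the global minimum of psi is P(-3) + Q(2) + 1 = -567 − 12 + 1 = -578, attained at (-3, 2).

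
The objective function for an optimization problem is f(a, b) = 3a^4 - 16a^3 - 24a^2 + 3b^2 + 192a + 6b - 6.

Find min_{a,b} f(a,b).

f(a,b) separates as P(a) + Q(b) − 6, so its minimum is min P + min Q − 6.
P'(a) = 12(a - 4)(a - 2)(a + 2) vanishes at a ∈ {-2, 2, 4}; Q'(b) = 6b + 6 vanishes at b ∈ {-1}.
Local minima of P (where P''>0): P(-2)=-304, P(4)=128. Local minima of Q: Q(-1)=-3.
So the global minimum of f is P(-2) + Q(-1) − 6 = -304 − 3 − 6 = -313, attained at (-2, -1).

-313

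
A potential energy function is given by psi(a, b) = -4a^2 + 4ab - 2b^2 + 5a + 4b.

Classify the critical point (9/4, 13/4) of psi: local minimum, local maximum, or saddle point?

local maximum

The Hessian of psi is constant: H = [[-8, 4], [4, -4]].
det(H) = (-8)·(-4) − 4² = 16.
det(H) > 0 and tr(H) = -12 < 0, so H is negative definite and the point is a local maximum.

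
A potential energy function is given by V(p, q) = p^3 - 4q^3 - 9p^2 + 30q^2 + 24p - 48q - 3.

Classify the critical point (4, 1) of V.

The mixed partial ∂²V/∂p∂q is 0, so the Hessian at any point is diag(V_pp, V_qq) = diag(6(p - 3), 12(-2q + 5)).
At (4, 1): H = diag(6, 36).
Both eigenvalues are positive, so H is positive definite: a local minimum.

local minimum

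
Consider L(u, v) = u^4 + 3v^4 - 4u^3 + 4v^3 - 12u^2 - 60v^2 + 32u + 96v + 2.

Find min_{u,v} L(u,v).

-894

L(u,v) separates as P(u) + Q(v) + 2, so its minimum is min P + min Q + 2.
P'(u) = 4(u - 4)(u - 1)(u + 2) vanishes at u ∈ {-2, 1, 4}; Q'(v) = 12(v - 2)(v - 1)(v + 4) vanishes at v ∈ {-4, 1, 2}.
Local minima of P (where P''>0): P(-2)=-64, P(4)=-64. Local minima of Q: Q(-4)=-832, Q(2)=32.
So the global minimum of L is P(-2) + Q(-4) + 2 = -64 − 832 + 2 = -894, attained at (-2, -4).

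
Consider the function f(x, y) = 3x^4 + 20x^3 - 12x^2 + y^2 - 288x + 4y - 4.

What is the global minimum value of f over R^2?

f(x,y) separates as P(x) + Q(y) − 4, so its minimum is min P + min Q − 4.
P'(x) = 12(x - 2)(x + 3)(x + 4) vanishes at x ∈ {-4, -3, 2}; Q'(y) = 2y + 4 vanishes at y ∈ {-2}.
Local minima of P (where P''>0): P(-4)=448, P(2)=-416. Local minima of Q: Q(-2)=-4.
So the global minimum of f is P(2) + Q(-2) − 4 = -416 − 4 − 4 = -424, attained at (2, -2).

-424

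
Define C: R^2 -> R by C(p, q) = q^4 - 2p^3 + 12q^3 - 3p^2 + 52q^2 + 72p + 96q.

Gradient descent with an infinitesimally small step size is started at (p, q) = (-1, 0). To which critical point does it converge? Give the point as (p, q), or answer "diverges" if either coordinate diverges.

(-4, -2)

C is separable, so gradient descent decouples: p follows -∂C/∂p, q follows -∂C/∂q.
∂C/∂p = -6(p - 3)(p + 4); at p=-1 this is 72, so p decreases.
∂C/∂q = 4(q + 2)(q + 3)(q + 4); at q=0 this is 96, so q decreases.
p converges to its nearest critical value -4 (a local min of the p-part); q converges to -2. The iterate converges to (-4, -2).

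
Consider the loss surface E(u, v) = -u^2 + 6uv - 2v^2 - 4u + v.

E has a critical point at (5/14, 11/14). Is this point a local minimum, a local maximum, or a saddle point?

saddle point

The Hessian of E is constant: H = [[-2, 6], [6, -4]].
det(H) = (-2)·(-4) − 6² = -28.
Since det(H) < 0, H is indefinite and the critical point is a saddle point.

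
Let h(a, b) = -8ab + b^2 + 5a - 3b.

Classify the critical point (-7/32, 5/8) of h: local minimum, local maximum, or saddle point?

saddle point

The Hessian of h is constant: H = [[0, -8], [-8, 2]].
det(H) = 0·2 − (-8)² = -64.
Since det(H) < 0, H is indefinite and the critical point is a saddle point.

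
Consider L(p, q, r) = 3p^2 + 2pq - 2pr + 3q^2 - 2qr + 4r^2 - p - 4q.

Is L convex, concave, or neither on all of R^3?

convex

L is quadratic, so its Hessian is the constant matrix H = [[6, 2, -2], [2, 6, -2], [-2, -2, 8]].
Leading principal minors: 6, 32, 224.
All positive ⇒ H ≻ 0 ⇒ convex.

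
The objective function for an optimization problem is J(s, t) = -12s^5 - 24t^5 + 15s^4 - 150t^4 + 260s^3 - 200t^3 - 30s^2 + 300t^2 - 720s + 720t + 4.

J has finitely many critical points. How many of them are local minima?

J separates as a function of s plus a function of t, so ∇J=0 decouples.
∂J/∂s = -60(s - 4)(s - 1)(s + 1)(s + 3) = 0 at s ∈ {-3, -1, 1, 4}; ∂J/∂t = -120(t - 1)(t + 1)(t + 2)(t + 3) = 0 at t ∈ {-3, -2, -1, 1}.
The Hessian is diagonal: diag(J_ss, J_tt). Second derivatives: J_ss(-3)=3360, J_ss(-1)=-1200, J_ss(1)=1440, J_ss(4)=-6300; J_tt(-3)=960, J_tt(-2)=-360, J_tt(-1)=480, J_tt(1)=-2880.
Local minima occur where both diagonal entries positive: (-3, -3), (-3, -1), (1, -3), (1, -1). Count: 4.

4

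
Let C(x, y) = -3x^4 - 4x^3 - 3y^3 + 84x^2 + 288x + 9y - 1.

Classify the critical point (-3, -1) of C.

The mixed partial ∂²C/∂x∂y is 0, so the Hessian at any point is diag(C_xx, C_yy) = diag(12(-3x^2 - 2x + 14), -18y).
At (-3, -1): H = diag(-84, 18).
The eigenvalues have opposite signs, so H is indefinite: a saddle point.

saddle point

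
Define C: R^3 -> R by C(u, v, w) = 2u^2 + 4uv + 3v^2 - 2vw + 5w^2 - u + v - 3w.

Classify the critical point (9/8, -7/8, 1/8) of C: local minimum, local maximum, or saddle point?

local minimum

The Hessian is constant: H = [[4, 4, 0], [4, 6, -2], [0, -2, 10]].
Leading principal minors: Δ₁ = 4, Δ₂ = 8, Δ₃ = 64.
All leading minors are positive, so H is positive definite: a local minimum.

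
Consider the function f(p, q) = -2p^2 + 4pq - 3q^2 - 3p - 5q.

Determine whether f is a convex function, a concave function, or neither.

concave

f is quadratic, so its Hessian is the constant matrix H = [[-4, 4], [4, -6]].
det(H) = 8, tr(H) = -10.
det(H) > 0 and tr(H) < 0, so H is negative definite everywhere: concave.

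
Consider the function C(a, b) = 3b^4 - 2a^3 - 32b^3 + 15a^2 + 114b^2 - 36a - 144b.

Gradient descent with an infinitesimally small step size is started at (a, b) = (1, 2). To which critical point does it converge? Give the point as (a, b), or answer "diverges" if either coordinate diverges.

(2, 1)

C is separable, so gradient descent decouples: a follows -∂C/∂a, b follows -∂C/∂b.
∂C/∂a = -6(a - 3)(a - 2); at a=1 this is -12, so a increases.
∂C/∂b = 12(b - 4)(b - 3)(b - 1); at b=2 this is 24, so b decreases.
a converges to its nearest critical value 2 (a local min of the a-part); b converges to 1. The iterate converges to (2, 1).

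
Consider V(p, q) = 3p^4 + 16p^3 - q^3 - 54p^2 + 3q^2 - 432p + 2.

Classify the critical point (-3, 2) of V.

local maximum

The mixed partial ∂²V/∂p∂q is 0, so the Hessian at any point is diag(V_pp, V_qq) = diag(12(3p^2 + 8p - 9), 6(-q + 1)).
At (-3, 2): H = diag(-72, -6).
Both eigenvalues are negative, so H is negative definite: a local maximum.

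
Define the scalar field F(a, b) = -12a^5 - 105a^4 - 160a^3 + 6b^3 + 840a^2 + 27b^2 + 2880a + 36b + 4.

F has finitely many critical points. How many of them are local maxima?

2

F separates as a function of a plus a function of b, so ∇F=0 decouples.
∂F/∂a = -60(a - 2)(a + 2)(a + 3)(a + 4) = 0 at a ∈ {-4, -3, -2, 2}; ∂F/∂b = 18(b + 1)(b + 2) = 0 at b ∈ {-2, -1}.
The Hessian is diagonal: diag(F_aa, F_bb). Second derivatives: F_aa(-4)=720, F_aa(-3)=-300, F_aa(-2)=480, F_aa(2)=-7200; F_bb(-2)=-18, F_bb(-1)=18.
Local maxima occur where both diagonal entries negative: (-3, -2), (2, -2). Count: 2.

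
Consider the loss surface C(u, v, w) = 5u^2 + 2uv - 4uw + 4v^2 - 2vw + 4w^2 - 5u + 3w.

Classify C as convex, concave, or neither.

convex

C is quadratic, so its Hessian is the constant matrix H = [[10, 2, -4], [2, 8, -2], [-4, -2, 8]].
Leading principal minors: 10, 76, 472.
All positive ⇒ H ≻ 0 ⇒ convex.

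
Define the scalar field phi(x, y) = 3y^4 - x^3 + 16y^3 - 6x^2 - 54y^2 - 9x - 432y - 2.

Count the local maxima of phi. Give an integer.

1

phi separates as a function of x plus a function of y, so ∇phi=0 decouples.
∂phi/∂x = -3(x + 1)(x + 3) = 0 at x ∈ {-3, -1}; ∂phi/∂y = 12(y - 3)(y + 3)(y + 4) = 0 at y ∈ {-4, -3, 3}.
The Hessian is diagonal: diag(phi_xx, phi_yy). Second derivatives: phi_xx(-3)=6, phi_xx(-1)=-6; phi_yy(-4)=84, phi_yy(-3)=-72, phi_yy(3)=504.
Local maxima occur where both diagonal entries negative: (-1, -3). Count: 1.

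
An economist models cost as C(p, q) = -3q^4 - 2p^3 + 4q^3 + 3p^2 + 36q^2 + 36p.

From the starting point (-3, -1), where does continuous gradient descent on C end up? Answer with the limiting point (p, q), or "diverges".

C is separable, so gradient descent decouples: p follows -∂C/∂p, q follows -∂C/∂q.
∂C/∂p = -6(p - 3)(p + 2); at p=-3 this is -36, so p increases.
∂C/∂q = -12q(q - 3)(q + 2); at q=-1 this is -48, so q increases.
p converges to its nearest critical value -2 (a local min of the p-part); q converges to 0. The iterate converges to (-2, 0).

(-2, 0)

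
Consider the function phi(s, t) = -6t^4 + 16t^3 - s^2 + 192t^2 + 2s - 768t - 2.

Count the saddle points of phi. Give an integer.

phi separates as a function of s plus a function of t, so ∇phi=0 decouples.
∂phi/∂s = -2(s - 1) = 0 at s ∈ {1}; ∂phi/∂t = -24(t - 4)(t - 2)(t + 4) = 0 at t ∈ {-4, 2, 4}.
The Hessian is diagonal: diag(phi_ss, phi_tt). Second derivatives: phi_ss(1)=-2; phi_tt(-4)=-1152, phi_tt(2)=288, phi_tt(4)=-384.
Saddle points occur where the two diagonal entries have opposite signs: (1, 2). Count: 1.

1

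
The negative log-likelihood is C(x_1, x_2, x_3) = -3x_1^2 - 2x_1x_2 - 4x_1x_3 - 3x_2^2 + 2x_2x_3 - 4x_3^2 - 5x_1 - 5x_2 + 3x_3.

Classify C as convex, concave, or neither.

concave

C is quadratic, so its Hessian is the constant matrix H = [[-6, -2, -4], [-2, -6, 2], [-4, 2, -8]].
Leading principal minors: -6, 32, -104.
Signs alternate −, +, − ⇒ H ≺ 0 ⇒ concave.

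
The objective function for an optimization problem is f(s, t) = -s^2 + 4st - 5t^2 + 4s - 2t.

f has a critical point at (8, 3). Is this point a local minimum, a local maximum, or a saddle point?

The Hessian of f is constant: H = [[-2, 4], [4, -10]].
det(H) = (-2)·(-10) − 4² = 4.
det(H) > 0 and tr(H) = -12 < 0, so H is negative definite and the point is a local maximum.

local maximum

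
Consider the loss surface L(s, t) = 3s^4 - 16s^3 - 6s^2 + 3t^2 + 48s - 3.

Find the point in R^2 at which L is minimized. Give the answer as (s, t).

(4, 0)

L(s,t) separates as P(s) + Q(t) − 3, so its minimum is min P + min Q − 3.
P'(s) = 12(s - 4)(s - 1)(s + 1) vanishes at s ∈ {-1, 1, 4}; Q'(t) = 6t vanishes at t ∈ {0}.
Local minima of P (where P''>0): P(-1)=-35, P(4)=-160. Local minima of Q: Q(0)=0.
So the global minimum of L is P(4) + Q(0) − 3 = -160 + 0 − 3 = -163, attained at (4, 0).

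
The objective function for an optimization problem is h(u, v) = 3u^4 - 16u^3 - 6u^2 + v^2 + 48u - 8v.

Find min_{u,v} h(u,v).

h(u,v) separates as P(u) + Q(v), so its minimum is min P + min Q.
P'(u) = 12(u - 4)(u - 1)(u + 1) vanishes at u ∈ {-1, 1, 4}; Q'(v) = 2v - 8 vanishes at v ∈ {4}.
Local minima of P (where P''>0): P(-1)=-35, P(4)=-160. Local minima of Q: Q(4)=-16.
So the global minimum of h is P(4) + Q(4) = -160 − 16 = -176, attained at (4, 4).

-176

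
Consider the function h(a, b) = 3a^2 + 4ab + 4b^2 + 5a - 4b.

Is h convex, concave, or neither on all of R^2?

h is quadratic, so its Hessian is the constant matrix H = [[6, 4], [4, 8]].
det(H) = 32, tr(H) = 14.
det(H) > 0 and tr(H) > 0, so H is positive definite everywhere: convex.

convex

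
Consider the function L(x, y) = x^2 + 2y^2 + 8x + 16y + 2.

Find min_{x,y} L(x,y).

-46

L(x,y) separates as P(x) + Q(y) + 2, so its minimum is min P + min Q + 2.
P'(x) = 2x + 8 vanishes at x ∈ {-4}; Q'(y) = 4y + 16 vanishes at y ∈ {-4}.
Local minima of P (where P''>0): P(-4)=-16. Local minima of Q: Q(-4)=-32.
So the global minimum of L is P(-4) + Q(-4) + 2 = -16 − 32 + 2 = -46, attained at (-4, -4).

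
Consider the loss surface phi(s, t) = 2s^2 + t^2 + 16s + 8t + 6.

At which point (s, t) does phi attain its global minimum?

phi(s,t) separates as P(s) + Q(t) + 6, so its minimum is min P + min Q + 6.
P'(s) = 4s + 16 vanishes at s ∈ {-4}; Q'(t) = 2(t + 4) vanishes at t ∈ {-4}.
Local minima of P (where P''>0): P(-4)=-32. Local minima of Q: Q(-4)=-16.
So the global minimum of phi is P(-4) + Q(-4) + 6 = -32 − 16 + 6 = -42, attained at (-4, -4).

(-4, -4)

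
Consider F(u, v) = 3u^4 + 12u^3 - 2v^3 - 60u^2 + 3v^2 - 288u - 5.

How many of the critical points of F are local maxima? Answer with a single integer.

F separates as a function of u plus a function of v, so ∇F=0 decouples.
∂F/∂u = 12(u - 3)(u + 2)(u + 4) = 0 at u ∈ {-4, -2, 3}; ∂F/∂v = -6v(v - 1) = 0 at v ∈ {0, 1}.
The Hessian is diagonal: diag(F_uu, F_vv). Second derivatives: F_uu(-4)=168, F_uu(-2)=-120, F_uu(3)=420; F_vv(0)=6, F_vv(1)=-6.
Local maxima occur where both diagonal entries negative: (-2, 1). Count: 1.

1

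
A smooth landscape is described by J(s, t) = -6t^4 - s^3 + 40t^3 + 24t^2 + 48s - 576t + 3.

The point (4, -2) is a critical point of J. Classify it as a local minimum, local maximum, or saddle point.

local maximum

The mixed partial ∂²J/∂s∂t is 0, so the Hessian at any point is diag(J_ss, J_tt) = diag(-6s, 24(-3t^2 + 10t + 2)).
At (4, -2): H = diag(-24, -720).
Both eigenvalues are negative, so H is negative definite: a local maximum.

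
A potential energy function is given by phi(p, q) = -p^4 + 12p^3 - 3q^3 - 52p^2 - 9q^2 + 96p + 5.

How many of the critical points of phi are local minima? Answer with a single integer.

1

phi separates as a function of p plus a function of q, so ∇phi=0 decouples.
∂phi/∂p = -4(p - 4)(p - 3)(p - 2) = 0 at p ∈ {2, 3, 4}; ∂phi/∂q = -9q(q + 2) = 0 at q ∈ {-2, 0}.
The Hessian is diagonal: diag(phi_pp, phi_qq). Second derivatives: phi_pp(2)=-8, phi_pp(3)=4, phi_pp(4)=-8; phi_qq(-2)=18, phi_qq(0)=-18.
Local minima occur where both diagonal entries positive: (3, -2). Count: 1.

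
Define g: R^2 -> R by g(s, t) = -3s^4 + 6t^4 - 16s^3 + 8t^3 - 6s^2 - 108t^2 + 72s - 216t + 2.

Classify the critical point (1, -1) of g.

local maximum

The mixed partial ∂²g/∂s∂t is 0, so the Hessian at any point is diag(g_ss, g_tt) = diag(-12(3s^2 + 8s + 1), 24(3t^2 + 2t - 9)).
At (1, -1): H = diag(-144, -192).
Both eigenvalues are negative, so H is negative definite: a local maximum.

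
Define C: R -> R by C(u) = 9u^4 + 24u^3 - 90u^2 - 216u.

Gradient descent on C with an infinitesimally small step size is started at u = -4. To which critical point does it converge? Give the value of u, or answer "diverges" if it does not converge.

-3

C'(u) = 36(u - 2)(u + 1)(u + 3), so C'(-4) = -648.
Gradient descent moves in the -C' direction, i.e. u is increasing.
The nearest critical point in that direction is u = -3, where C'' = 360 > 0 (a local minimum). The iterate converges there.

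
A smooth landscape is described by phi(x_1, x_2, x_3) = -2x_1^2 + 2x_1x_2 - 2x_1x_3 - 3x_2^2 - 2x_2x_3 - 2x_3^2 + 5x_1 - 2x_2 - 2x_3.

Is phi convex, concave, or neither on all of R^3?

concave

phi is quadratic, so its Hessian is the constant matrix H = [[-4, 2, -2], [2, -6, -2], [-2, -2, -4]].
Leading principal minors: -4, 20, -24.
Signs alternate −, +, − ⇒ H ≺ 0 ⇒ concave.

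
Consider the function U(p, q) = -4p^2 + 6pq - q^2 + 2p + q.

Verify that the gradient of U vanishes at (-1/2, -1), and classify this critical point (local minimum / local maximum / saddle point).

saddle point

∇U = (-8p + 6q + 2, 6p - 2q + 1); substituting (-1/2, -1) gives ∇U = (0, 0), so (-1/2, -1) is indeed a critical point.
The Hessian of U is constant: H = [[-8, 6], [6, -2]].
det(H) = (-8)·(-2) − 6² = -20.
Since det(H) < 0, H is indefinite and the critical point is a saddle point.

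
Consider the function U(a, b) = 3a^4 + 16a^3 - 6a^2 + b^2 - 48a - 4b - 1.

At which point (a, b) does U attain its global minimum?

(-4, 2)

U(a,b) separates as P(a) + Q(b) − 1, so its minimum is min P + min Q − 1.
P'(a) = 12(a - 1)(a + 1)(a + 4) vanishes at a ∈ {-4, -1, 1}; Q'(b) = 2b - 4 vanishes at b ∈ {2}.
Local minima of P (where P''>0): P(-4)=-160, P(1)=-35. Local minima of Q: Q(2)=-4.
So the global minimum of U is P(-4) + Q(2) − 1 = -160 − 4 − 1 = -165, attained at (-4, 2).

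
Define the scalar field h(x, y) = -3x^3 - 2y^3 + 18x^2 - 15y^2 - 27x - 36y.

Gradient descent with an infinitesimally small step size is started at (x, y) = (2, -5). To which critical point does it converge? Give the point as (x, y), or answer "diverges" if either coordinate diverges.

h is separable, so gradient descent decouples: x follows -∂h/∂x, y follows -∂h/∂y.
∂h/∂x = -9(x - 3)(x - 1); at x=2 this is 9, so x decreases.
∂h/∂y = -6(y + 2)(y + 3); at y=-5 this is -36, so y increases.
x converges to its nearest critical value 1 (a local min of the x-part); y converges to -3. The iterate converges to (1, -3).

(1, -3)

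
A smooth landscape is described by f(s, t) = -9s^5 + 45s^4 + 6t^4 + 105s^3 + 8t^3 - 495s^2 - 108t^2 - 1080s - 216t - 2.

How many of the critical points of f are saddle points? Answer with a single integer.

6

f separates as a function of s plus a function of t, so ∇f=0 decouples.
∂f/∂s = -45(s - 4)(s - 3)(s + 1)(s + 2) = 0 at s ∈ {-2, -1, 3, 4}; ∂f/∂t = 24(t - 3)(t + 1)(t + 3) = 0 at t ∈ {-3, -1, 3}.
The Hessian is diagonal: diag(f_ss, f_tt). Second derivatives: f_ss(-2)=1350, f_ss(-1)=-900, f_ss(3)=900, f_ss(4)=-1350; f_tt(-3)=288, f_tt(-1)=-192, f_tt(3)=576.
Saddle points occur where the two diagonal entries have opposite signs: (-2, -1), (-1, -3), (-1, 3), (3, -1), (4, -3), (4, 3). Count: 6.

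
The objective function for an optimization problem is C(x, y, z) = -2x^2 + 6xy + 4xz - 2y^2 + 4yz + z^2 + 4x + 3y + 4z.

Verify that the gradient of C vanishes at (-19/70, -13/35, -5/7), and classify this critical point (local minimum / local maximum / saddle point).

saddle point

∇C = (-4x + 6y + 4z + 4, 6x - 4y + 4z + 3, 4x + 4y + 2z + 4); substituting (-19/70, -13/35, -5/7) gives ∇C = (0, 0, 0), so (-19/70, -13/35, -5/7) is indeed a critical point.
The Hessian is constant: H = [[-4, 6, 4], [6, -4, 4], [4, 4, 2]].
Leading principal minors: Δ₁ = -4, Δ₂ = -20, Δ₃ = 280.
The minors fit neither the all-positive nor the alternating-sign pattern, so H is indefinite: a saddle point.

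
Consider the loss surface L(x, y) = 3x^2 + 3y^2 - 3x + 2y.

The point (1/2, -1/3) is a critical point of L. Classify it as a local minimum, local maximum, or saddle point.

local minimum

The Hessian of L is constant: H = [[6, 0], [0, 6]].
det(H) = 6·6 − 0² = 36.
det(H) > 0 and tr(H) = 12 > 0, so H is positive definite and the point is a local minimum.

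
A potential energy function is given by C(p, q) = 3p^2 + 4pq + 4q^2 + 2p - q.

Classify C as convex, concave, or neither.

convex

C is quadratic, so its Hessian is the constant matrix H = [[6, 4], [4, 8]].
det(H) = 32, tr(H) = 14.
det(H) > 0 and tr(H) > 0, so H is positive definite everywhere: convex.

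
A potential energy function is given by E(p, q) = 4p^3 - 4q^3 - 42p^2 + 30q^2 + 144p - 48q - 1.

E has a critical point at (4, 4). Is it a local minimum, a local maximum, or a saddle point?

The mixed partial ∂²E/∂p∂q is 0, so the Hessian at any point is diag(E_pp, E_qq) = diag(12(2p - 7), 12(-2q + 5)).
At (4, 4): H = diag(12, -36).
The eigenvalues have opposite signs, so H is indefinite: a saddle point.

saddle point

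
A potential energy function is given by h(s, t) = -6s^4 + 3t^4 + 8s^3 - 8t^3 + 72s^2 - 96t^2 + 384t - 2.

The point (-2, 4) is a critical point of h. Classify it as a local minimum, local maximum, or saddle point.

saddle point

The mixed partial ∂²h/∂s∂t is 0, so the Hessian at any point is diag(h_ss, h_tt) = diag(24(-3s^2 + 2s + 6), 12(3t^2 - 4t - 16)).
At (-2, 4): H = diag(-240, 192).
The eigenvalues have opposite signs, so H is indefinite: a saddle point.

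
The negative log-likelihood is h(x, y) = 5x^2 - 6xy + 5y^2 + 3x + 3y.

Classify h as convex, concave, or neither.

h is quadratic, so its Hessian is the constant matrix H = [[10, -6], [-6, 10]].
det(H) = 64, tr(H) = 20.
det(H) > 0 and tr(H) > 0, so H is positive definite everywhere: convex.

convex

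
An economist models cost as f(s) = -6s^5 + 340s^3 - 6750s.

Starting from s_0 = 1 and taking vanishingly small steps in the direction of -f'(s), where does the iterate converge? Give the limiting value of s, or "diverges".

3

f'(s) = -30(s - 5)(s - 3)(s + 3)(s + 5), so f'(1) = -5760.
Gradient descent moves in the -f' direction, i.e. s is increasing.
The nearest critical point in that direction is s = 3, where f'' = 2880 > 0 (a local minimum). The iterate converges there.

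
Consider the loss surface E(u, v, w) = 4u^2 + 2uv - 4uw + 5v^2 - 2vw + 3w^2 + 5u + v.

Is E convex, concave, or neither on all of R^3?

convex

E is quadratic, so its Hessian is the constant matrix H = [[8, 2, -4], [2, 10, -2], [-4, -2, 6]].
Leading principal minors: 8, 76, 296.
All positive ⇒ H ≻ 0 ⇒ convex.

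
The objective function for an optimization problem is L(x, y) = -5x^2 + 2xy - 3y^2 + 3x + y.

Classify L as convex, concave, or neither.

concave

L is quadratic, so its Hessian is the constant matrix H = [[-10, 2], [2, -6]].
det(H) = 56, tr(H) = -16.
det(H) > 0 and tr(H) < 0, so H is negative definite everywhere: concave.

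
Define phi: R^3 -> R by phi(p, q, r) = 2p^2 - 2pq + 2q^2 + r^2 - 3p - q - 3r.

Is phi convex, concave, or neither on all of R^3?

convex

phi is quadratic, so its Hessian is the constant matrix H = [[4, -2, 0], [-2, 4, 0], [0, 0, 2]].
Leading principal minors: 4, 12, 24.
All positive ⇒ H ≻ 0 ⇒ convex.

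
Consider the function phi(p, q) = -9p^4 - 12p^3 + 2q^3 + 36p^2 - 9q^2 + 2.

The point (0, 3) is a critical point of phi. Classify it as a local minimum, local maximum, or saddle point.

The mixed partial ∂²phi/∂p∂q is 0, so the Hessian at any point is diag(phi_pp, phi_qq) = diag(36(-3p^2 - 2p + 2), 6(2q - 3)).
At (0, 3): H = diag(72, 18).
Both eigenvalues are positive, so H is positive definite: a local minimum.

local minimum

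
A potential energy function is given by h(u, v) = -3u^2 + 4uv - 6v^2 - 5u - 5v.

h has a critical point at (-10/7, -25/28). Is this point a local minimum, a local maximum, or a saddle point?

local maximum

The Hessian of h is constant: H = [[-6, 4], [4, -12]].
det(H) = (-6)·(-12) − 4² = 56.
det(H) > 0 and tr(H) = -18 < 0, so H is negative definite and the point is a local maximum.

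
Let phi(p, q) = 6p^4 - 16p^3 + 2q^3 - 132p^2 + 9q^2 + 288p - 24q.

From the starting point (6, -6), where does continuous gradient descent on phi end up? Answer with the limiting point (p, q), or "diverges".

phi is separable, so gradient descent decouples: p follows -∂phi/∂p, q follows -∂phi/∂q.
∂phi/∂p = 24(p - 4)(p - 1)(p + 3); at p=6 this is 2160, so p decreases.
∂phi/∂q = 6(q - 1)(q + 4); at q=-6 this is 84, so q decreases.
The q-coordinate has no critical point in that direction and runs off to infinity.

diverges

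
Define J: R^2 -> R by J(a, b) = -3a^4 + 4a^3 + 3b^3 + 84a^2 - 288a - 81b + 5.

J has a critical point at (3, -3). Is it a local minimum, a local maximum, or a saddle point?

The mixed partial ∂²J/∂a∂b is 0, so the Hessian at any point is diag(J_aa, J_bb) = diag(12(-3a^2 + 2a + 14), 18b).
At (3, -3): H = diag(-84, -54).
Both eigenvalues are negative, so H is negative definite: a local maximum.

local maximum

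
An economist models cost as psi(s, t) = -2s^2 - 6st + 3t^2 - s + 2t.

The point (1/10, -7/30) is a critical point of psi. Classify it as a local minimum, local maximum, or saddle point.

saddle point

The Hessian of psi is constant: H = [[-4, -6], [-6, 6]].
det(H) = (-4)·6 − (-6)² = -60.
Since det(H) < 0, H is indefinite and the critical point is a saddle point.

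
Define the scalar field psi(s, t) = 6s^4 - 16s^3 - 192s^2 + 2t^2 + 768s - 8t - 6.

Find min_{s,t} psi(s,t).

psi(s,t) separates as P(s) + Q(t) − 6, so its minimum is min P + min Q − 6.
P'(s) = 24(s - 4)(s - 2)(s + 4) vanishes at s ∈ {-4, 2, 4}; Q'(t) = 4(t - 2) vanishes at t ∈ {2}.
Local minima of P (where P''>0): P(-4)=-3584, P(4)=512. Local minima of Q: Q(2)=-8.
So the global minimum of psi is P(-4) + Q(2) − 6 = -3584 − 8 − 6 = -3598, attained at (-4, 2).

-3598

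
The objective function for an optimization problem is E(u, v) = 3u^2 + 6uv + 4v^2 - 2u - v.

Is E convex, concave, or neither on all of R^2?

convex

E is quadratic, so its Hessian is the constant matrix H = [[6, 6], [6, 8]].
det(H) = 12, tr(H) = 14.
det(H) > 0 and tr(H) > 0, so H is positive definite everywhere: convex.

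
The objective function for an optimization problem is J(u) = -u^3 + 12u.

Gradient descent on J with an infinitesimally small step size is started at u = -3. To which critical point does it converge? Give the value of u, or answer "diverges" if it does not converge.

-2

J'(u) = -3(u - 2)(u + 2), so J'(-3) = -15.
Gradient descent moves in the -J' direction, i.e. u is increasing.
The nearest critical point in that direction is u = -2, where J'' = 12 > 0 (a local minimum). The iterate converges there.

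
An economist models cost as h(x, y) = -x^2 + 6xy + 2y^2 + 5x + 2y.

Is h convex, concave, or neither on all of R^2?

h is quadratic, so its Hessian is the constant matrix H = [[-2, 6], [6, 4]].
det(H) = -44, tr(H) = 2.
det(H) < 0, so H is indefinite: neither convex nor concave.

neither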